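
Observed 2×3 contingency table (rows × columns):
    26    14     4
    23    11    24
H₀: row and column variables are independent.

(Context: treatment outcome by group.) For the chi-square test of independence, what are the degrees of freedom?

degrees of freedom = 2

df = (r−1)(c−1) = (2−1)·(3−1) = 2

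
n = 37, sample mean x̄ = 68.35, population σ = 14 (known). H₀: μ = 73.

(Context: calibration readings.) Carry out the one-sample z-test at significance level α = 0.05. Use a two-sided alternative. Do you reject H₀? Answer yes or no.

SE = σ/√n = 14/√37 = 2.3016
z = (x̄−μ₀)/SE = (68.35−73)/2.3016 = -2.0203
p-value (two-sided) = 0.04335
At α=0.05: p < α → reject H₀

reject H₀: yes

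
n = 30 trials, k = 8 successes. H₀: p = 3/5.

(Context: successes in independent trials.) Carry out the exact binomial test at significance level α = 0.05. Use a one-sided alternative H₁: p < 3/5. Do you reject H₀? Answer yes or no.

reject H₀: yes

Exact binomial: n=30, k=8, p₀=3/5=0.6000
P(X≤8) from Σ C(n,i)·p₀^i·(1−p₀)^(n−i)
p-value (one-sided, H₁ less) = 0.00022
At α=0.05: p < α → reject H₀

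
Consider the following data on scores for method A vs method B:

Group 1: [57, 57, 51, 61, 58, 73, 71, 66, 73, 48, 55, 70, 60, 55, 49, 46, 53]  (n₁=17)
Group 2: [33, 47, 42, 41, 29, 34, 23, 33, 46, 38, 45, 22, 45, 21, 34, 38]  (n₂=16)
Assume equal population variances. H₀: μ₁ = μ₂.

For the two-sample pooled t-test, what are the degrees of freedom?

degrees of freedom = 31

df = n₁ + n₂ − 2 = 17 + 16 − 2 = 31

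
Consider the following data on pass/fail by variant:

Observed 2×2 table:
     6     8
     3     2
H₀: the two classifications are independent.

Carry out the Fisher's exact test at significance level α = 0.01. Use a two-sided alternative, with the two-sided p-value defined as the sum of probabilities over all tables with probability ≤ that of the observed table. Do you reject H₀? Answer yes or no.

reject H₀: no

Margins: r₁=14, r₂=5, c₁=9, c₂=10, n=19
p_obs = C(14,6)·C(5,3)/C(19,9); sum pmf over tables with pmf ≤ p_obs
p-value (two-sided) = 0.62848
At α=0.01: p ≥ α → fail to reject H₀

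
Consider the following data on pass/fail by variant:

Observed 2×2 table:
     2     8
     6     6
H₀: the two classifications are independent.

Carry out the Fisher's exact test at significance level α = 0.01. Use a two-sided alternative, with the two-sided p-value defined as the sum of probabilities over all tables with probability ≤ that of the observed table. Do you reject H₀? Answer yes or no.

reject H₀: no

Margins: r₁=10, r₂=12, c₁=8, c₂=14, n=22
p_obs = C(10,2)·C(12,6)/C(22,8); sum pmf over tables with pmf ≤ p_obs
p-value (two-sided) = 0.20433
At α=0.01: p ≥ α → fail to reject H₀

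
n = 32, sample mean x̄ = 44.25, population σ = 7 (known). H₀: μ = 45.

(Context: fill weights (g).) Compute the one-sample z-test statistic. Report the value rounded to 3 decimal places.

SE = σ/√n = 7/√32 = 1.2374
z = (x̄−μ₀)/SE = (44.25−45)/1.2374 = -0.6061

test statistic = -0.606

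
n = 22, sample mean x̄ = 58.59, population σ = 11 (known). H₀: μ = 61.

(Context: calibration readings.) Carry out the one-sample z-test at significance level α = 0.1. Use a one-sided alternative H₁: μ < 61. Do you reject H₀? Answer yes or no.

SE = σ/√n = 11/√22 = 2.3452
z = (x̄−μ₀)/SE = (58.59−61)/2.3452 = -1.0276
p-value (one-sided, H₁ less) = 0.15206
At α=0.1: p ≥ α → fail to reject H₀

reject H₀: no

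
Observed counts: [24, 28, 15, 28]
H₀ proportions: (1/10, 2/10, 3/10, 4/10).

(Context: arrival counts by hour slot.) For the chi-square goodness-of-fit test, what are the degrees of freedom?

df = k − 1 = 4 − 1 = 3

degrees of freedom = 3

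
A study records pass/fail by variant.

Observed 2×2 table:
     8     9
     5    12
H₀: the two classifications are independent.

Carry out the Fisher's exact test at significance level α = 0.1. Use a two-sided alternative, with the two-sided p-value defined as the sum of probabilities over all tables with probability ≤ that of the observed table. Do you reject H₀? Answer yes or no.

reject H₀: no

Margins: r₁=17, r₂=17, c₁=13, c₂=21, n=34
p_obs = C(17,8)·C(17,5)/C(34,13); sum pmf over tables with pmf ≤ p_obs
p-value (two-sided) = 0.48127
At α=0.1: p ≥ α → fail to reject H₀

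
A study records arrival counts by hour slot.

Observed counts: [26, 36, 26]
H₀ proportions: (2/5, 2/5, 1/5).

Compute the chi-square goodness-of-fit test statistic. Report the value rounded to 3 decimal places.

n = 88; E_i = n·p_i = [35.20, 35.20, 17.60]
χ² = (26−35.20)²/35.20 + (36−35.20)²/35.20 + (26−17.60)²/17.60 = 6.4318
df = 2

test statistic = 6.432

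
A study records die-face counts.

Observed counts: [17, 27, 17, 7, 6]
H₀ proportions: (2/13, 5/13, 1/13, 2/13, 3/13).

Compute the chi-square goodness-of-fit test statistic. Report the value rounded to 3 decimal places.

test statistic = 34.181

n = 74; E_i = n·p_i = [11.38, 28.46, 5.69, 11.38, 17.08]
χ² = (17−11.38)²/11.38 + (27−28.46)²/28.46 + (17−5.69)²/5.69 + (7−11.38)²/11.38 + (6−17.08)²/17.08 = 34.1811
df = 4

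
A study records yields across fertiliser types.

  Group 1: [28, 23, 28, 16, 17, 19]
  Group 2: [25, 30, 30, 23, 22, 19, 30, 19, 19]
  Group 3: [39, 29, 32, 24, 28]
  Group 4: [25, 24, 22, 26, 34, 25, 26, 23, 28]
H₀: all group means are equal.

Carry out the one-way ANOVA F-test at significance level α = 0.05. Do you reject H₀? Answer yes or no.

Group means [21.83, 24.11, 30.40, 25.89], grand mean 25.276
SSB = Σnᵢ(x̄ᵢ−x̄)² = 217.982; SSW = ΣΣ(x−x̄ᵢ)² = 555.811
MSB = 217.982/3 = 72.6607; MSW = 555.811/25 = 22.2324
F = MSB/MSW = 3.2682
df = (3, 25)
p-value (upper-tail) = 0.03791
At α=0.05: p < α → reject H₀

reject H₀: yes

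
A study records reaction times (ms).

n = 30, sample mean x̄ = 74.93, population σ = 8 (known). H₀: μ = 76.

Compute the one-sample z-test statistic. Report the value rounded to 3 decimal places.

SE = σ/√n = 8/√30 = 1.4606
z = (x̄−μ₀)/SE = (74.93−76)/1.4606 = -0.7326

test statistic = -0.733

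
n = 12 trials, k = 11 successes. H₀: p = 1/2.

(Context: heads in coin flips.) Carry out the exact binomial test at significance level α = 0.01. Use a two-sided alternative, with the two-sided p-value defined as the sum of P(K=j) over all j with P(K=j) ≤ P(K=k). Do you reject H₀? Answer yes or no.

reject H₀: yes

Exact binomial: n=12, k=11, p₀=1/2=0.5000
P(X=j) = C(n,j)·p₀^j·(1−p₀)^(n−j); p = Σ P(X=j) over j with P(X=j) ≤ P(X=11)
p-value (two-sided) = 0.00635
At α=0.01: p < α → reject H₀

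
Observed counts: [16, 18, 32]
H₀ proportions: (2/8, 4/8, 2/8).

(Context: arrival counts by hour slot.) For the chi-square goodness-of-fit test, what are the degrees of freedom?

degrees of freedom = 2

df = k − 1 = 3 − 1 = 2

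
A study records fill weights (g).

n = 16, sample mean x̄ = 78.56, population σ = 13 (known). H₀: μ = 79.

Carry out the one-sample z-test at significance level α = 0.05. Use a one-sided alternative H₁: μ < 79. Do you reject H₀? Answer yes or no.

reject H₀: no

SE = σ/√n = 13/√16 = 3.2500
z = (x̄−μ₀)/SE = (78.56−79)/3.2500 = -0.1354
p-value (one-sided, H₁ less) = 0.44615
At α=0.05: p ≥ α → fail to reject H₀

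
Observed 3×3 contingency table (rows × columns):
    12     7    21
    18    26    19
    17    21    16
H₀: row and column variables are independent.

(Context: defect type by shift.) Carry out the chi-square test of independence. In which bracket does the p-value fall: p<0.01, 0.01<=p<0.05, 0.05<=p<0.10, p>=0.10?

Row totals [40, 63, 54], col totals [47, 54, 56], n=157
χ² = (12−11.97)²/11.97 + (7−13.76)²/13.76 + (21−14.27)²/14.27 + (18−18.86)²/18.86 + (26−21.67)²/21.67 + (19−22.47)²/22.47 + (17−16.17)²/16.17 + (21−18.57)²/18.57 + (16−19.26)²/19.26 = 8.8500
df = 4
p-value (upper-tail) = 0.06496
→ bracket: 0.05<=p<0.10

p-value bracket: 0.05<=p<0.10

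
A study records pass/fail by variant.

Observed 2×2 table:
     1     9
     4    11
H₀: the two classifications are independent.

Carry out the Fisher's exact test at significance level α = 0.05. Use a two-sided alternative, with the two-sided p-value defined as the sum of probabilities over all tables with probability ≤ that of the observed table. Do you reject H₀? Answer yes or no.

Margins: r₁=10, r₂=15, c₁=5, c₂=20, n=25
p_obs = C(10,1)·C(15,4)/C(25,5); sum pmf over tables with pmf ≤ p_obs
p-value (two-sided) = 0.61462
At α=0.05: p ≥ α → fail to reject H₀

reject H₀: no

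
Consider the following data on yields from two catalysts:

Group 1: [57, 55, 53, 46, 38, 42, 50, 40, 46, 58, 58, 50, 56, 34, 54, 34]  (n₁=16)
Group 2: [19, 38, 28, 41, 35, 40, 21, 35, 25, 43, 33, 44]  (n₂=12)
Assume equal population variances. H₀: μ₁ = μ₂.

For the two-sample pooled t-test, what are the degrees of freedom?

degrees of freedom = 26

df = n₁ + n₂ − 2 = 16 + 12 − 2 = 26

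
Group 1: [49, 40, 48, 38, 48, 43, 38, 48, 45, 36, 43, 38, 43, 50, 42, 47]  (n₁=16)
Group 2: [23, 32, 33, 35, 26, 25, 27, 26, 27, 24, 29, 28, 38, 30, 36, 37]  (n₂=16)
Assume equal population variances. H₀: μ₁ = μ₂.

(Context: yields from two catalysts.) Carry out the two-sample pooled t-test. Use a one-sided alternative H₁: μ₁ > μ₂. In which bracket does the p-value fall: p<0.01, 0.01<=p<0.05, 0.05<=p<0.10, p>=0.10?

x̄₁=43.500, s₁=4.546, n₁=16
x̄₂=29.750, s₂=4.837, n₂=16
s_p² = [15·4.546² + 15·4.837²]/30 = 22.0333
SE = √(s_p²·(1/16+1/16)) = 1.6596
t = (43.500−29.750)/1.6596 = 8.2853
df = 30
p-value (one-sided, H₁ greater) = 0.00000
→ bracket: p<0.01

p-value bracket: p<0.01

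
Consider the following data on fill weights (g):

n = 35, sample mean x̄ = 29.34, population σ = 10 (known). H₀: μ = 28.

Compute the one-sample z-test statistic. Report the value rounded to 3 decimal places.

SE = σ/√n = 10/√35 = 1.6903
z = (x̄−μ₀)/SE = (29.34−28)/1.6903 = 0.7928

test statistic = 0.793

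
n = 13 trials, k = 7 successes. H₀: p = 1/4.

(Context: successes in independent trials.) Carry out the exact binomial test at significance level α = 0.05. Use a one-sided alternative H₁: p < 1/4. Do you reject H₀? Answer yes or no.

Exact binomial: n=13, k=7, p₀=1/4=0.2500
P(X≤7) from Σ C(n,i)·p₀^i·(1−p₀)^(n−i)
p-value (one-sided, H₁ less) = 0.99435
At α=0.05: p ≥ α → fail to reject H₀

reject H₀: no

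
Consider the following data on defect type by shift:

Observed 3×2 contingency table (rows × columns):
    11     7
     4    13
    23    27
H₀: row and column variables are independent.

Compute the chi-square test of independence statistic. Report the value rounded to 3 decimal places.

Row totals [18, 17, 50], col totals [38, 47], n=85
χ² = (11−8.05)²/8.05 + (7−9.95)²/9.95 + (4−7.60)²/7.60 + (13−9.40)²/9.40 + (23−22.35)²/22.35 + (27−27.65)²/27.65 = 5.0776
df = 2

test statistic = 5.078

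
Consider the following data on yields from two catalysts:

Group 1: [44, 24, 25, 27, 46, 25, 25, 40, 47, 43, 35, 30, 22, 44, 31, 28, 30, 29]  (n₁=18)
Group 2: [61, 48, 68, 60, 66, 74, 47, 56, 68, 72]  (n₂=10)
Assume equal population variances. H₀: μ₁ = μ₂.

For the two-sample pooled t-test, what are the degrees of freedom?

df = n₁ + n₂ − 2 = 18 + 10 − 2 = 26

degrees of freedom = 26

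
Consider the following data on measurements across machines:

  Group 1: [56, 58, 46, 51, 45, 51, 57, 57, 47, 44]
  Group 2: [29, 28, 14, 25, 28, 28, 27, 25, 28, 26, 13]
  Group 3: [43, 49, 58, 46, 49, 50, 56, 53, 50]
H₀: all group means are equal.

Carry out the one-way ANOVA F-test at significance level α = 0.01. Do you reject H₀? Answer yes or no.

reject H₀: yes

Group means [51.20, 24.64, 50.44], grand mean 41.233
SSB = Σnᵢ(x̄ᵢ−x̄)² = 4786.999; SSW = ΣΣ(x−x̄ᵢ)² = 766.368
MSB = 4786.999/2 = 2393.4995; MSW = 766.368/27 = 28.3840
F = MSB/MSW = 84.3257
df = (2, 27)
p-value (upper-tail) = 0.00000
At α=0.01: p < α → reject H₀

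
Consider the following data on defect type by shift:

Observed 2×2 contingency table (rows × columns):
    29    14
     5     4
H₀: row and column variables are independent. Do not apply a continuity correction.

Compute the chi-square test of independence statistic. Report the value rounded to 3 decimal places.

Row totals [43, 9], col totals [34, 18], n=52
χ² = (29−28.12)²/28.12 + (14−14.88)²/14.88 + (5−5.88)²/5.88 + (4−3.12)²/3.12 = 0.4646
df = 1

test statistic = 0.465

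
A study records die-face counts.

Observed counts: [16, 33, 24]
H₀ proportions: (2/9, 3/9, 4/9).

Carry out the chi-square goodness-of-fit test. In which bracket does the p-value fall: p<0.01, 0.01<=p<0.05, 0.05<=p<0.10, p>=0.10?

n = 73; E_i = n·p_i = [16.22, 24.33, 32.44]
χ² = (16−16.22)²/16.22 + (33−24.33)²/24.33 + (24−32.44)²/32.44 = 5.2877
df = 2
p-value (upper-tail) = 0.07109
→ bracket: 0.05<=p<0.10

p-value bracket: 0.05<=p<0.10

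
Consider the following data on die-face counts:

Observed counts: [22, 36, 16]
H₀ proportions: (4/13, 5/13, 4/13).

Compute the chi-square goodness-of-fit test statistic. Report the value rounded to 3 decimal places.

test statistic = 4.035

n = 74; E_i = n·p_i = [22.77, 28.46, 22.77]
χ² = (22−22.77)²/22.77 + (36−28.46)²/28.46 + (16−22.77)²/22.77 = 4.0351
df = 2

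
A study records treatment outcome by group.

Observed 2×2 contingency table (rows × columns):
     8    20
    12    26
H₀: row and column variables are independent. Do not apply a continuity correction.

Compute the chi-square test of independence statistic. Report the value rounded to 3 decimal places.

test statistic = 0.069

Row totals [28, 38], col totals [20, 46], n=66
χ² = (8−8.48)²/8.48 + (20−19.52)²/19.52 + (12−11.52)²/11.52 + (26−26.48)²/26.48 = 0.0690
df = 1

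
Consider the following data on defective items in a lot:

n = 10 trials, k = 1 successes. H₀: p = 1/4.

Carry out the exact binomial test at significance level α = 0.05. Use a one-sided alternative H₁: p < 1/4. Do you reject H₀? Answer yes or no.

Exact binomial: n=10, k=1, p₀=1/4=0.2500
P(X≤1) from Σ C(n,i)·p₀^i·(1−p₀)^(n−i)
p-value (one-sided, H₁ less) = 0.24403
At α=0.05: p ≥ α → fail to reject H₀

reject H₀: no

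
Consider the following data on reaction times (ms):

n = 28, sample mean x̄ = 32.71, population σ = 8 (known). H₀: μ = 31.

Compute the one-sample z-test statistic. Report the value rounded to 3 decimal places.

test statistic = 1.131

SE = σ/√n = 8/√28 = 1.5119
z = (x̄−μ₀)/SE = (32.71−31)/1.5119 = 1.1311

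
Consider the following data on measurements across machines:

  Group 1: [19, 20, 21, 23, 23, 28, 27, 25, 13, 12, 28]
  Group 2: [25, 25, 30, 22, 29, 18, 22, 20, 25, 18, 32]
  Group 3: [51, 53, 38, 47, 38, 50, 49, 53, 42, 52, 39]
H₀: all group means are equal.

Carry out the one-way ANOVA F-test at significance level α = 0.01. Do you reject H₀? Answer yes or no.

Group means [21.73, 24.18, 46.55], grand mean 30.818
SSB = Σnᵢ(x̄ᵢ−x̄)² = 4114.364; SSW = ΣΣ(x−x̄ᵢ)² = 900.545
MSB = 4114.364/2 = 2057.1818; MSW = 900.545/30 = 30.0182
F = MSB/MSW = 68.5312
df = (2, 30)
p-value (upper-tail) = 0.00000
At α=0.01: p < α → reject H₀

reject H₀: yes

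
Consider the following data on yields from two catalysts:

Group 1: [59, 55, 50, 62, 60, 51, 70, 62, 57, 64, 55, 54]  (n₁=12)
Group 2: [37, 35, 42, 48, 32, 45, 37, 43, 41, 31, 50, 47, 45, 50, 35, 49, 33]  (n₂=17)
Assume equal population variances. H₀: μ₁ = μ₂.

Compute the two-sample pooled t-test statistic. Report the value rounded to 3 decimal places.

test statistic = 7.225

x̄₁=58.250, s₁=5.754, n₁=12
x̄₂=41.176, s₂=6.598, n₂=17
s_p² = [11·5.754² + 16·6.598²]/27 = 39.2859
SE = √(s_p²·(1/12+1/17)) = 2.3632
t = (58.250−41.176)/2.3632 = 7.2247
df = 27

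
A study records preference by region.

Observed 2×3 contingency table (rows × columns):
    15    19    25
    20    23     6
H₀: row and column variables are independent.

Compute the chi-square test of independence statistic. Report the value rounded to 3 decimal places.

test statistic = 11.917

Row totals [59, 49], col totals [35, 42, 31], n=108
χ² = (15−19.12)²/19.12 + (19−22.94)²/22.94 + (25−16.94)²/16.94 + (20−15.88)²/15.88 + (23−19.06)²/19.06 + (6−14.06)²/14.06 = 11.9166
df = 2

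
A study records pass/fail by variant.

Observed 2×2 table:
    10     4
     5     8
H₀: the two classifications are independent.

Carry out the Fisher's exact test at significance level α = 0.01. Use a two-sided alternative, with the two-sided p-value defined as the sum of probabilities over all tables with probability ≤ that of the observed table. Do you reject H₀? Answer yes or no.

Margins: r₁=14, r₂=13, c₁=15, c₂=12, n=27
p_obs = C(14,10)·C(13,5)/C(27,15); sum pmf over tables with pmf ≤ p_obs
p-value (two-sided) = 0.12835
At α=0.01: p ≥ α → fail to reject H₀

reject H₀: no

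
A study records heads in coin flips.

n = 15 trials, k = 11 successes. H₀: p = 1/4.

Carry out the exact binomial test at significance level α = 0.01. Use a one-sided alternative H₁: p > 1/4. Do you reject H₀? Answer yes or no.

Exact binomial: n=15, k=11, p₀=1/4=0.2500
P(X≥11) from Σ C(n,i)·p₀^i·(1−p₀)^(n−i)
p-value (one-sided, H₁ greater) = 0.00012
At α=0.01: p < α → reject H₀

reject H₀: yes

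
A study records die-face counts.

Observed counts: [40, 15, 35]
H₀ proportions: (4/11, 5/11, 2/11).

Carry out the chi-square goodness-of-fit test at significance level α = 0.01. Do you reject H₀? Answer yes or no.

reject H₀: yes

n = 90; E_i = n·p_i = [32.73, 40.91, 16.36]
χ² = (40−32.73)²/32.73 + (15−40.91)²/40.91 + (35−16.36)²/16.36 = 39.2500
df = 2
p-value (upper-tail) = 0.00000
At α=0.01: p < α → reject H₀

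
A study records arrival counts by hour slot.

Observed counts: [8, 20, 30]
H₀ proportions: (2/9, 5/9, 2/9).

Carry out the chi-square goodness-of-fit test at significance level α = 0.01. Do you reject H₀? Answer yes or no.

n = 58; E_i = n·p_i = [12.89, 32.22, 12.89]
χ² = (8−12.89)²/12.89 + (20−32.22)²/32.22 + (30−12.89)²/12.89 = 29.2069
df = 2
p-value (upper-tail) = 0.00000
At α=0.01: p < α → reject H₀

reject H₀: yes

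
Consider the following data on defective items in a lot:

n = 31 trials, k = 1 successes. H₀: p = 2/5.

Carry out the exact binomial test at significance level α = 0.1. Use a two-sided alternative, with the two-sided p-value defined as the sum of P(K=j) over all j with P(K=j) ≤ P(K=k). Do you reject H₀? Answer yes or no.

Exact binomial: n=31, k=1, p₀=2/5=0.4000
P(X=j) = C(n,j)·p₀^j·(1−p₀)^(n−j); p = Σ P(X=j) over j with P(X=j) ≤ P(X=1)
p-value (two-sided) = 0.00000
At α=0.1: p < α → reject H₀

reject H₀: yes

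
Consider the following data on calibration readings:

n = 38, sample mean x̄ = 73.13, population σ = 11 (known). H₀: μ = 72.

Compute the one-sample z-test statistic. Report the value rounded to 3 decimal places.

SE = σ/√n = 11/√38 = 1.7844
z = (x̄−μ₀)/SE = (73.13−72)/1.7844 = 0.6333

test statistic = 0.633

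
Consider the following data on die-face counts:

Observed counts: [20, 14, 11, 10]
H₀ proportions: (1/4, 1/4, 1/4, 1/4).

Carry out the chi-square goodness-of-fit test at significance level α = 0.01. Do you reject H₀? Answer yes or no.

reject H₀: no

n = 55; E_i = n·p_i = [13.75, 13.75, 13.75, 13.75]
χ² = (20−13.75)²/13.75 + (14−13.75)²/13.75 + (11−13.75)²/13.75 + (10−13.75)²/13.75 = 4.4182
df = 3
p-value (upper-tail) = 0.21971
At α=0.01: p ≥ α → fail to reject H₀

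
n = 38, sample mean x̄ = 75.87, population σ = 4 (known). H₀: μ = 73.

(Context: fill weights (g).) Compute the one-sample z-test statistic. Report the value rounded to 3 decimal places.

SE = σ/√n = 4/√38 = 0.6489
z = (x̄−μ₀)/SE = (75.87−73)/0.6489 = 4.4230

test statistic = 4.423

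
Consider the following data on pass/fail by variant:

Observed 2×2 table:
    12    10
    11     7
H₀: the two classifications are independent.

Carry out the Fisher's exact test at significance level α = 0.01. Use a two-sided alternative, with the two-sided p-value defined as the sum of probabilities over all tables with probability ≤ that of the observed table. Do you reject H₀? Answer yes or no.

Margins: r₁=22, r₂=18, c₁=23, c₂=17, n=40
p_obs = C(22,12)·C(18,11)/C(40,23); sum pmf over tables with pmf ≤ p_obs
p-value (two-sided) = 0.75470
At α=0.01: p ≥ α → fail to reject H₀

reject H₀: no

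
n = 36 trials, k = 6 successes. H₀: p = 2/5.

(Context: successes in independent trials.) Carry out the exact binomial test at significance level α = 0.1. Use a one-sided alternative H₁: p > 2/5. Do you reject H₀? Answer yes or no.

reject H₀: no

Exact binomial: n=36, k=6, p₀=2/5=0.4000
P(X≥6) from Σ C(n,i)·p₀^i·(1−p₀)^(n−i)
p-value (one-sided, H₁ greater) = 0.99934
At α=0.1: p ≥ α → fail to reject H₀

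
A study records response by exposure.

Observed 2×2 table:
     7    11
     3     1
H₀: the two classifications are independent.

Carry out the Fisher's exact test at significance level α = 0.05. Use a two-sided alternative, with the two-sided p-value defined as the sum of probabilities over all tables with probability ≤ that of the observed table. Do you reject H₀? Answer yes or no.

reject H₀: no

Margins: r₁=18, r₂=4, c₁=10, c₂=12, n=22
p_obs = C(18,7)·C(4,3)/C(22,10); sum pmf over tables with pmf ≤ p_obs
p-value (two-sided) = 0.29323
At α=0.05: p ≥ α → fail to reject H₀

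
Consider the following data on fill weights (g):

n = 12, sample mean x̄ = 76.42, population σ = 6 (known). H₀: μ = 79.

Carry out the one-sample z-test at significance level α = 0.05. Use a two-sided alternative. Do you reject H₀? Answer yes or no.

SE = σ/√n = 6/√12 = 1.7321
z = (x̄−μ₀)/SE = (76.42−79)/1.7321 = -1.4896
p-value (two-sided) = 0.13634
At α=0.05: p ≥ α → fail to reject H₀

reject H₀: no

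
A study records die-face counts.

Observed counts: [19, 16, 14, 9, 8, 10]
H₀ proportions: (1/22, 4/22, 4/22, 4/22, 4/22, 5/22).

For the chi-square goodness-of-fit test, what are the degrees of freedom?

df = k − 1 = 6 − 1 = 5

degrees of freedom = 5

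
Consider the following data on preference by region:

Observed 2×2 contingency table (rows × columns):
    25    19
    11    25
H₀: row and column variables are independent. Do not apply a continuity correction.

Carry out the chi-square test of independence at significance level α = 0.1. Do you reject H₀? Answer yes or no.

Row totals [44, 36], col totals [36, 44], n=80
χ² = (25−19.80)²/19.80 + (19−24.20)²/24.20 + (11−16.20)²/16.20 + (25−19.80)²/19.80 = 5.5178
df = 1
p-value (upper-tail) = 0.01882
At α=0.1: p < α → reject H₀

reject H₀: yes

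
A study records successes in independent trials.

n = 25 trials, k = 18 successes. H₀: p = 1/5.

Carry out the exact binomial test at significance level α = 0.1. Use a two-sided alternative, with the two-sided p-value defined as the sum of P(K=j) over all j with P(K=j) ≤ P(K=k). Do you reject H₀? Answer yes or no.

Exact binomial: n=25, k=18, p₀=1/5=0.2000
P(X=j) = C(n,j)·p₀^j·(1−p₀)^(n−j); p = Σ P(X=j) over j with P(X=j) ≤ P(X=18)
p-value (two-sided) = 0.00000
At α=0.1: p < α → reject H₀

reject H₀: yes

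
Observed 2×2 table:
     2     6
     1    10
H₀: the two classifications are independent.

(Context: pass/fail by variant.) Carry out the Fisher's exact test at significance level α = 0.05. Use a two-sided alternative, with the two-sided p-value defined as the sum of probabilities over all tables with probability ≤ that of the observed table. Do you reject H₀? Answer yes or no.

Margins: r₁=8, r₂=11, c₁=3, c₂=16, n=19
p_obs = C(8,2)·C(11,1)/C(19,3); sum pmf over tables with pmf ≤ p_obs
p-value (two-sided) = 0.54592
At α=0.05: p ≥ α → fail to reject H₀

reject H₀: no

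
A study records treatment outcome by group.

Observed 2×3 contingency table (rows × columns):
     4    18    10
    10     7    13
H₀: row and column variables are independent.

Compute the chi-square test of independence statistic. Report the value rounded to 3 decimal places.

test statistic = 7.746

Row totals [32, 30], col totals [14, 25, 23], n=62
χ² = (4−7.23)²/7.23 + (18−12.90)²/12.90 + (10−11.87)²/11.87 + (10−6.77)²/6.77 + (7−12.10)²/12.10 + (13−11.13)²/11.13 = 7.7463
df = 2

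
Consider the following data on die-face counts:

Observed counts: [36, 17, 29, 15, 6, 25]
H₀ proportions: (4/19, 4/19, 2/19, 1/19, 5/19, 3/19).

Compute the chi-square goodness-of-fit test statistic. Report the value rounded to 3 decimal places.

test statistic = 58.628

n = 128; E_i = n·p_i = [26.95, 26.95, 13.47, 6.74, 33.68, 20.21]
χ² = (36−26.95)²/26.95 + (17−26.95)²/26.95 + (29−13.47)²/13.47 + (15−6.74)²/6.74 + (6−33.68)²/33.68 + (25−20.21)²/20.21 = 58.6280
df = 5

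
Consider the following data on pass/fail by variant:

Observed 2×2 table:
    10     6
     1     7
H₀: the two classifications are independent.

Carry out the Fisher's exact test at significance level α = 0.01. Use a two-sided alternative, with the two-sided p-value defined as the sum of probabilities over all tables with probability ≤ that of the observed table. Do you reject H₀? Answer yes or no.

Margins: r₁=16, r₂=8, c₁=11, c₂=13, n=24
p_obs = C(16,10)·C(8,1)/C(24,11); sum pmf over tables with pmf ≤ p_obs
p-value (two-sided) = 0.03347
At α=0.01: p ≥ α → fail to reject H₀

reject H₀: no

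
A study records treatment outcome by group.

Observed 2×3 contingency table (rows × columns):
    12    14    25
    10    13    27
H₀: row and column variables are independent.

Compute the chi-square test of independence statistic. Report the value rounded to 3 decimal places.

test statistic = 0.286

Row totals [51, 50], col totals [22, 27, 52], n=101
χ² = (12−11.11)²/11.11 + (14−13.63)²/13.63 + (25−26.26)²/26.26 + (10−10.89)²/10.89 + (13−13.37)²/13.37 + (27−25.74)²/25.74 = 0.2859
df = 2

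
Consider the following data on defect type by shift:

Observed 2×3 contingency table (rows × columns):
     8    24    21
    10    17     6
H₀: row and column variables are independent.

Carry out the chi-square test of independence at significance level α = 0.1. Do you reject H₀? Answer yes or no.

Row totals [53, 33], col totals [18, 41, 27], n=86
χ² = (8−11.09)²/11.09 + (24−25.27)²/25.27 + (21−16.64)²/16.64 + (10−6.91)²/6.91 + (17−15.73)²/15.73 + (6−10.36)²/10.36 = 5.3911
df = 2
p-value (upper-tail) = 0.06751
At α=0.1: p < α → reject H₀

reject H₀: yes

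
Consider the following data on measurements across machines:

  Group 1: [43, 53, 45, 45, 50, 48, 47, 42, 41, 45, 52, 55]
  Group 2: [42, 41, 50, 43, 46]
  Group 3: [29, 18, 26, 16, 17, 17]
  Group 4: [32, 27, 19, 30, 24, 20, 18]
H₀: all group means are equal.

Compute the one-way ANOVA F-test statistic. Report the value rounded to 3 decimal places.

Group means [47.17, 44.40, 20.50, 24.29], grand mean 36.033
SSB = Σnᵢ(x̄ᵢ−x̄)² = 4251.171; SSW = ΣΣ(x−x̄ᵢ)² = 615.795
MSB = 4251.171/3 = 1417.0571; MSW = 615.795/26 = 23.6844
F = MSB/MSW = 59.8307
df = (3, 26)

test statistic = 59.831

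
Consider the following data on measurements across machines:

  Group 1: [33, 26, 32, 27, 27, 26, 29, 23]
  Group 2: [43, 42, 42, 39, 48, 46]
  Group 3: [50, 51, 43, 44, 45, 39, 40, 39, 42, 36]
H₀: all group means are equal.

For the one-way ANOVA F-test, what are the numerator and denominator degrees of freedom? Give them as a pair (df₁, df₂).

degrees of freedom = [2, 21]

k = 3 groups, N = 24 total
df = (k−1, N−k) = (3−1, 24−3) = (2, 21)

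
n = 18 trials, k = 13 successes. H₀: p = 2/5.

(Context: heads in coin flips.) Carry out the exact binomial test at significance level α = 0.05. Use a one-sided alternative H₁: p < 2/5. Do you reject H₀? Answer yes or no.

reject H₀: no

Exact binomial: n=18, k=13, p₀=2/5=0.4000
P(X≤13) from Σ C(n,i)·p₀^i·(1−p₀)^(n−i)
p-value (one-sided, H₁ less) = 0.99872
At α=0.05: p ≥ α → fail to reject H₀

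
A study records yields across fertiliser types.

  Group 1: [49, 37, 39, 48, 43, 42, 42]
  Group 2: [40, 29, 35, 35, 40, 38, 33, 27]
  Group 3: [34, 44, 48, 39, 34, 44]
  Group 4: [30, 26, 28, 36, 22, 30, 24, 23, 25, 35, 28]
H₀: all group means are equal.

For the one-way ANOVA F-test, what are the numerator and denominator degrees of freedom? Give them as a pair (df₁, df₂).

k = 4 groups, N = 32 total
df = (k−1, N−k) = (4−1, 32−4) = (3, 28)

degrees of freedom = [3, 28]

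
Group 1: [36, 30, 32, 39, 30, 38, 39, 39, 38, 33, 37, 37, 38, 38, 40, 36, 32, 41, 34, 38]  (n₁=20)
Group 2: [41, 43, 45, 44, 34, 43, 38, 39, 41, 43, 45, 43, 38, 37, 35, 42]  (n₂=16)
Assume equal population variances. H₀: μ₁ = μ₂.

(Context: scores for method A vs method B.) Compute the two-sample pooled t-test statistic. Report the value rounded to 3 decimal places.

x̄₁=36.250, s₁=3.291, n₁=20
x̄₂=40.688, s₂=3.459, n₂=16
s_p² = [19·3.291² + 15·3.459²]/34 = 11.3290
SE = √(s_p²·(1/20+1/16)) = 1.1289
t = (36.250−40.688)/1.1289 = -3.9307
df = 34

test statistic = -3.931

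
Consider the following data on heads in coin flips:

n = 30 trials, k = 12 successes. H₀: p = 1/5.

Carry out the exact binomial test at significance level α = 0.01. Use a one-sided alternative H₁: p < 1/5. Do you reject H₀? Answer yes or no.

reject H₀: no

Exact binomial: n=30, k=12, p₀=1/5=0.2000
P(X≤12) from Σ C(n,i)·p₀^i·(1−p₀)^(n−i)
p-value (one-sided, H₁ less) = 0.99689
At α=0.01: p ≥ α → fail to reject H₀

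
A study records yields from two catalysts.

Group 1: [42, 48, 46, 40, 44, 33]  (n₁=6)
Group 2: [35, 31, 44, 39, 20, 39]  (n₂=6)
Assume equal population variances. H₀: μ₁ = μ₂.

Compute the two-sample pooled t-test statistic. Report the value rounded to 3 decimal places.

x̄₁=42.167, s₁=5.307, n₁=6
x̄₂=34.667, s₂=8.406, n₂=6
s_p² = [5·5.307² + 5·8.406²]/10 = 49.4167
SE = √(s_p²·(1/6+1/6)) = 4.0586
t = (42.167−34.667)/4.0586 = 1.8479
df = 10

test statistic = 1.848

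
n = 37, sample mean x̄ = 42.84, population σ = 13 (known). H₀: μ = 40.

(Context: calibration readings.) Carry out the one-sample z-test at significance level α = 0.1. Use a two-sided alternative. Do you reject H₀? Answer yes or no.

reject H₀: no

SE = σ/√n = 13/√37 = 2.1372
z = (x̄−μ₀)/SE = (42.84−40)/2.1372 = 1.3288
p-value (two-sided) = 0.18390
At α=0.1: p ≥ α → fail to reject H₀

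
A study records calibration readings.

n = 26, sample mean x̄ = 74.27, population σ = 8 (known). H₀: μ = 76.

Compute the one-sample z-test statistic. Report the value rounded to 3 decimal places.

SE = σ/√n = 8/√26 = 1.5689
z = (x̄−μ₀)/SE = (74.27−76)/1.5689 = -1.1027

test statistic = -1.103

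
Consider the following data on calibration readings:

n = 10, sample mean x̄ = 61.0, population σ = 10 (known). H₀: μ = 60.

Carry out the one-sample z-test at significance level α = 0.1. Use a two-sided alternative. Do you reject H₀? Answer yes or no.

reject H₀: no

SE = σ/√n = 10/√10 = 3.1623
z = (x̄−μ₀)/SE = (61.0−60)/3.1623 = 0.3162
p-value (two-sided) = 0.75183
At α=0.1: p ≥ α → fail to reject H₀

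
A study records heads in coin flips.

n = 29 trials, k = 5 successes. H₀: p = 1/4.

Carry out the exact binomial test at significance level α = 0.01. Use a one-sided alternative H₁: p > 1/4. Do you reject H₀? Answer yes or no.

Exact binomial: n=29, k=5, p₀=1/4=0.2500
P(X≥5) from Σ C(n,i)·p₀^i·(1−p₀)^(n−i)
p-value (one-sided, H₁ greater) = 0.88468
At α=0.01: p ≥ α → fail to reject H₀

reject H₀: no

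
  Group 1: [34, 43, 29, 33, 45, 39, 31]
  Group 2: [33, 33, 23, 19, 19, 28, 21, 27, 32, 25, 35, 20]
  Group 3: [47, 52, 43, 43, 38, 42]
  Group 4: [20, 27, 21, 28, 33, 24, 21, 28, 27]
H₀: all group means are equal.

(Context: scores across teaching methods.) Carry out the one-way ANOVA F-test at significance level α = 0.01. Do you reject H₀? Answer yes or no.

reject H₀: yes

Group means [36.29, 26.25, 44.17, 25.44], grand mean 31.265
SSB = Σnᵢ(x̄ᵢ−x̄)² = 1781.884; SSW = ΣΣ(x−x̄ᵢ)² = 874.734
MSB = 1781.884/3 = 593.9612; MSW = 874.734/30 = 29.1578
F = MSB/MSW = 20.3706
df = (3, 30)
p-value (upper-tail) = 0.00000
At α=0.01: p < α → reject H₀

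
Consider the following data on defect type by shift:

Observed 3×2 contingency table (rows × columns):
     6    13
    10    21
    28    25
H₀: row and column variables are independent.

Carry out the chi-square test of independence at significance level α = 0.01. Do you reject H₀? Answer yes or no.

reject H₀: no

Row totals [19, 31, 53], col totals [44, 59], n=103
χ² = (6−8.12)²/8.12 + (13−10.88)²/10.88 + (10−13.24)²/13.24 + (21−17.76)²/17.76 + (28−22.64)²/22.64 + (25−30.36)²/30.36 = 4.5643
df = 2
p-value (upper-tail) = 0.10206
At α=0.01: p ≥ α → fail to reject H₀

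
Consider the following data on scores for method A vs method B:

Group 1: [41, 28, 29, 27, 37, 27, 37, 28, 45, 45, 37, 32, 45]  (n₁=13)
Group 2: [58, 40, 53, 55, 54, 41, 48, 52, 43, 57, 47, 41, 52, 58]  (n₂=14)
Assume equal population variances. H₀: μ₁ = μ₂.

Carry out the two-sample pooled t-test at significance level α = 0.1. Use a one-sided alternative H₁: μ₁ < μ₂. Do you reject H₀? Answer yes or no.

x̄₁=35.231, s₁=7.178, n₁=13
x̄₂=49.929, s₂=6.557, n₂=14
s_p² = [12·7.178² + 13·6.557²]/25 = 47.0895
SE = √(s_p²·(1/13+1/14)) = 2.6431
t = (35.231−49.929)/2.6431 = -5.5609
df = 25
p-value (one-sided, H₁ less) = 0.00000
At α=0.1: p < α → reject H₀

reject H₀: yes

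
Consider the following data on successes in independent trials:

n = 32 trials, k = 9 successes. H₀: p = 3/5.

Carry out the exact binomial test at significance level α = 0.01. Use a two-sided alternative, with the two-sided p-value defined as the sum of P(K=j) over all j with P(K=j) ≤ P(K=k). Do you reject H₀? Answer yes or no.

Exact binomial: n=32, k=9, p₀=3/5=0.6000
P(X=j) = C(n,j)·p₀^j·(1−p₀)^(n−j); p = Σ P(X=j) over j with P(X=j) ≤ P(X=9)
p-value (two-sided) = 0.00040
At α=0.01: p < α → reject H₀

reject H₀: yes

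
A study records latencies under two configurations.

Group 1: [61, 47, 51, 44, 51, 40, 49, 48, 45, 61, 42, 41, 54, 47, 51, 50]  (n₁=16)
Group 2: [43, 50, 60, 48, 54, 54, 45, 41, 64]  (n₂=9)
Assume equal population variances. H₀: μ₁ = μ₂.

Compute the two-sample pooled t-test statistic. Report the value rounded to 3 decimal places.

x̄₁=48.875, s₁=6.163, n₁=16
x̄₂=51.000, s₂=7.730, n₂=9
s_p² = [15·6.163² + 8·7.730²]/23 = 45.5543
SE = √(s_p²·(1/16+1/9)) = 2.8122
t = (48.875−51.000)/2.8122 = -0.7556
df = 23

test statistic = -0.756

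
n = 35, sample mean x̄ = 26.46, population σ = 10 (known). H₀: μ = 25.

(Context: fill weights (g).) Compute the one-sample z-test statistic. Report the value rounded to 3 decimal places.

SE = σ/√n = 10/√35 = 1.6903
z = (x̄−μ₀)/SE = (26.46−25)/1.6903 = 0.8637

test statistic = 0.864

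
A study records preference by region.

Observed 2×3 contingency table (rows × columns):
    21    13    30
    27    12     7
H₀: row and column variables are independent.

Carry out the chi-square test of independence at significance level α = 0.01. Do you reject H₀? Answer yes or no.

Row totals [64, 46], col totals [48, 25, 37], n=110
χ² = (21−27.93)²/27.93 + (13−14.55)²/14.55 + (30−21.53)²/21.53 + (27−20.07)²/20.07 + (12−10.45)²/10.45 + (7−15.47)²/15.47 = 12.4759
df = 2
p-value (upper-tail) = 0.00195
At α=0.01: p < α → reject H₀

reject H₀: yes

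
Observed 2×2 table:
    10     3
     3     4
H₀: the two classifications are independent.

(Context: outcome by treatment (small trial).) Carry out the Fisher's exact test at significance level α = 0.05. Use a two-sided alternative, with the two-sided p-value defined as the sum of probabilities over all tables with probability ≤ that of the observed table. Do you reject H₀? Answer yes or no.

Margins: r₁=13, r₂=7, c₁=13, c₂=7, n=20
p_obs = C(13,10)·C(7,3)/C(20,13); sum pmf over tables with pmf ≤ p_obs
p-value (two-sided) = 0.17358
At α=0.05: p ≥ α → fail to reject H₀

reject H₀: no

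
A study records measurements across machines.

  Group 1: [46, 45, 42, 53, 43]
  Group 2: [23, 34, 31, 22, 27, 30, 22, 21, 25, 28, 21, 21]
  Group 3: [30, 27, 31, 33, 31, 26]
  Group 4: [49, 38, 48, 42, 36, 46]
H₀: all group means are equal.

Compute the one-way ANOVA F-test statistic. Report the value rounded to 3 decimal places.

test statistic = 38.178

Group means [45.80, 25.42, 29.67, 43.17], grand mean 33.483
SSB = Σnᵢ(x̄ᵢ−x̄)² = 2189.358; SSW = ΣΣ(x−x̄ᵢ)² = 477.883
MSB = 2189.358/3 = 729.7860; MSW = 477.883/25 = 19.1153
F = MSB/MSW = 38.1780
df = (3, 25)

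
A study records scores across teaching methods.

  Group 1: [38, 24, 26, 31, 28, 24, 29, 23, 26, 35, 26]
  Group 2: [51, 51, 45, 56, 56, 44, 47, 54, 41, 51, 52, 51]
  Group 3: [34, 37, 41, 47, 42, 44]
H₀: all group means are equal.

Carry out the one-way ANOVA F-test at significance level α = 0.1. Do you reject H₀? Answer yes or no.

Group means [28.18, 49.92, 40.83], grand mean 39.793
SSB = Σnᵢ(x̄ᵢ−x̄)² = 2719.372; SSW = ΣΣ(x−x̄ᵢ)² = 585.386
MSB = 2719.372/2 = 1359.6861; MSW = 585.386/26 = 22.5149
F = MSB/MSW = 60.3906
df = (2, 26)
p-value (upper-tail) = 0.00000
At α=0.1: p < α → reject H₀

reject H₀: yes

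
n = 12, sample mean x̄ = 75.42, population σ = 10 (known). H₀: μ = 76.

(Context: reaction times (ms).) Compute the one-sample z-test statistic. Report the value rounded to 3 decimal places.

SE = σ/√n = 10/√12 = 2.8868
z = (x̄−μ₀)/SE = (75.42−76)/2.8868 = -0.2009

test statistic = -0.201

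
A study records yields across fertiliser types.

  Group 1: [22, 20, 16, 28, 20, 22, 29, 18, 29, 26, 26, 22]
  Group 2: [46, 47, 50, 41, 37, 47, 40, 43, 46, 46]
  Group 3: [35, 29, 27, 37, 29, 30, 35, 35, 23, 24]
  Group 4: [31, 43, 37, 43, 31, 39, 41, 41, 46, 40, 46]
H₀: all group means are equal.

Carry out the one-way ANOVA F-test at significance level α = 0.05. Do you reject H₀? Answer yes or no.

reject H₀: yes

Group means [23.17, 44.30, 30.40, 39.82], grand mean 34.023
SSB = Σnᵢ(x̄ᵢ−x̄)² = 2971.174; SSW = ΣΣ(x−x̄ᵢ)² = 831.803
MSB = 2971.174/3 = 990.3912; MSW = 831.803/39 = 21.3283
F = MSB/MSW = 46.4356
df = (3, 39)
p-value (upper-tail) = 0.00000
At α=0.05: p < α → reject H₀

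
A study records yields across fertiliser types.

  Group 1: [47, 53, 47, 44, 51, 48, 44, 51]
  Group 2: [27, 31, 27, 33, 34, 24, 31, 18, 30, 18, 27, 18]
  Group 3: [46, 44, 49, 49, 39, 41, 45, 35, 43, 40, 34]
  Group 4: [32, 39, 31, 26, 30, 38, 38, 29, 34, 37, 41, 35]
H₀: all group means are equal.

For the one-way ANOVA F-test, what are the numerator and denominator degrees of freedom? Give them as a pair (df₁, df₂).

degrees of freedom = [3, 39]

k = 4 groups, N = 43 total
df = (k−1, N−k) = (4−1, 43−4) = (3, 39)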